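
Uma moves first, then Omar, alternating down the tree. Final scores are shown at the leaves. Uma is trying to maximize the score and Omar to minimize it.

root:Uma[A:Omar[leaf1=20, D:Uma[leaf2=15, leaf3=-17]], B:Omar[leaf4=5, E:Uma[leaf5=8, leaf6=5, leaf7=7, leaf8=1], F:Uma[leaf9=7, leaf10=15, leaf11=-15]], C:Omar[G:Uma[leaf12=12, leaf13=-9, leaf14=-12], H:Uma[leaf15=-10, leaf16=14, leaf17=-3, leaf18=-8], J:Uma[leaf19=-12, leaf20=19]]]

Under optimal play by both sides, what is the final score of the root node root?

15

D (Uma): max(15, -17) = 15
A (Omar): min(20, 15) = 15
E (Uma): max(8, 5, 7, 1) = 8
F (Uma): max(7, 15, -15) = 15
B (Omar): min(5, 8, 15) = 5
G (Uma): max(12, -9, -12) = 12
H (Uma): max(-10, 14, -3, -8) = 14
J (Uma): max(-12, 19) = 19
C (Omar): min(12, 14, 19) = 12
root (Uma): max(15, 5, 12) = 15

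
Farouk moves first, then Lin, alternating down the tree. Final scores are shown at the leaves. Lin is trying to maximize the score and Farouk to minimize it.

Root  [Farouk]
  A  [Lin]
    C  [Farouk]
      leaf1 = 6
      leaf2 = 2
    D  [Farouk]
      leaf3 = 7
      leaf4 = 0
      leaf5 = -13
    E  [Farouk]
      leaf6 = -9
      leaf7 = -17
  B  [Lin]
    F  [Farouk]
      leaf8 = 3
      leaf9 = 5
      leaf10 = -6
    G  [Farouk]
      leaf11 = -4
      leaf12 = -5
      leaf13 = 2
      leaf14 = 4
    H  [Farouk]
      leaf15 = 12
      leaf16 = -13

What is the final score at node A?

C (Farouk): min(6, 2) = 2
D (Farouk): min(7, 0, -13) = -13
E (Farouk): min(-9, -17) = -17
A (Lin): max(2, -13, -17) = 2

2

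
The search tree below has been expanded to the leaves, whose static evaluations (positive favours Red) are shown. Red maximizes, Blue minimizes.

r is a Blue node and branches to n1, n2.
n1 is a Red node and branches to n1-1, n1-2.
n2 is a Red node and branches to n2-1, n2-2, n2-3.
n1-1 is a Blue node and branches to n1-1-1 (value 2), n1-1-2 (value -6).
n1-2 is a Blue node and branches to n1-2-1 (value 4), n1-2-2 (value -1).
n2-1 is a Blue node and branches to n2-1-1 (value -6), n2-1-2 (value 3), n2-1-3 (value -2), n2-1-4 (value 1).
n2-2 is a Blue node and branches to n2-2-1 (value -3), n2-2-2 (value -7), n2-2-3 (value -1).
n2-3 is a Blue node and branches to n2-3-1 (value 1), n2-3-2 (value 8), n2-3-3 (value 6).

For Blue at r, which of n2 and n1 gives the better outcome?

n2-1 (Blue): min(-6, 3, -2, 1) = -6
n2-2 (Blue): min(-3, -7, -1) = -7
n2-3 (Blue): min(1, 8, 6) = 1
n2 (Red): max(-6, -7, 1) = 1
n1-1 (Blue): min(2, -6) = -6
n1-2 (Blue): min(4, -1) = -1
n1 (Red): max(-6, -1) = -1
Blue prefers the lower value; n2=1, n1=-1. n1 is better since -1 < 1.

n1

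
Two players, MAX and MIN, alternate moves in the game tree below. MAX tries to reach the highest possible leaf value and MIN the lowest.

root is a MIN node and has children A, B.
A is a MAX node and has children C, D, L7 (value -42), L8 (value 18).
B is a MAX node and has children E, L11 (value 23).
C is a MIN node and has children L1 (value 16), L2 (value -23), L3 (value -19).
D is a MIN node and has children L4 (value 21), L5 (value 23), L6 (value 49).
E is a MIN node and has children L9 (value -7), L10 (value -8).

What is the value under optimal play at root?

C (MIN): min(16, -23, -19) = -23
D (MIN): min(21, 23, 49) = 21
A (MAX): max(-23, 21, -42, 18) = 21
E (MIN): min(-7, -8) = -8
B (MAX): max(-8, 23) = 23
root (MIN): min(21, 23) = 21

21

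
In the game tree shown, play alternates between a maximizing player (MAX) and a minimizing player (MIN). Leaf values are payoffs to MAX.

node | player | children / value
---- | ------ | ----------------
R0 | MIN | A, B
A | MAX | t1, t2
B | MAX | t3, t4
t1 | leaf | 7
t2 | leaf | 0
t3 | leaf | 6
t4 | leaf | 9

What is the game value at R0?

A (MAX): max(7, 0) = 7
B (MAX): max(6, 9) = 9
R0 (MIN): min(7, 9) = 7

7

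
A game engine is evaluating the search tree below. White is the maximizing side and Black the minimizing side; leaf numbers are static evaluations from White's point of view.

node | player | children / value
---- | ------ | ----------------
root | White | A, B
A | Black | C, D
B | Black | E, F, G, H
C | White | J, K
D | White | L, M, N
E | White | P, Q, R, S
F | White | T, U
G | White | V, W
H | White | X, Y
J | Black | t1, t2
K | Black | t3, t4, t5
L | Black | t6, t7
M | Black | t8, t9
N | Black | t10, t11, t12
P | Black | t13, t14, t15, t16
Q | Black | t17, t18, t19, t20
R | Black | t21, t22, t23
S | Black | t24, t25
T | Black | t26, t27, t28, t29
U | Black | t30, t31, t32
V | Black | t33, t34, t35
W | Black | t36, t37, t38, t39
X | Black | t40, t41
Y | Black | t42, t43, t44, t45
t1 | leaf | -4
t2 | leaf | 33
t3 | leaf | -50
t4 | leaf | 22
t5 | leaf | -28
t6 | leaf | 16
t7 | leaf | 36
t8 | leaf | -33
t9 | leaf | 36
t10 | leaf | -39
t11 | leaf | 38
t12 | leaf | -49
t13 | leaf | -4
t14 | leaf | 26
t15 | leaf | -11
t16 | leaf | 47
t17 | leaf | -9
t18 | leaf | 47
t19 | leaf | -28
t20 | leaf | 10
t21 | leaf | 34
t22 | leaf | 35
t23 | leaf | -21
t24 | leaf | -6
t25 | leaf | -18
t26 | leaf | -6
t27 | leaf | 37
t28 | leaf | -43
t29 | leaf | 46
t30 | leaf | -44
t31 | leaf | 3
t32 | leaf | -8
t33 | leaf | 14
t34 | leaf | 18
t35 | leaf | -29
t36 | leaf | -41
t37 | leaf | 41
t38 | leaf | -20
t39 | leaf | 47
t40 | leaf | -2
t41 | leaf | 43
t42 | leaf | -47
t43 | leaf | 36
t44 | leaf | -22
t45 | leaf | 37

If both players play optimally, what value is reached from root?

-4

J (Black): min(-4, 33) = -4
K (Black): min(-50, 22, -28) = -50
C (White): max(-4, -50) = -4
L (Black): min(16, 36) = 16
M (Black): min(-33, 36) = -33
N (Black): min(-39, 38, -49) = -49
D (White): max(16, -33, -49) = 16
A (Black): min(-4, 16) = -4
P (Black): min(-4, 26, -11, 47) = -11
Q (Black): min(-9, 47, -28, 10) = -28
R (Black): min(34, 35, -21) = -21
S (Black): min(-6, -18) = -18
E (White): max(-11, -28, -21, -18) = -11
T (Black): min(-6, 37, -43, 46) = -43
U (Black): min(-44, 3, -8) = -44
F (White): max(-43, -44) = -43
V (Black): min(14, 18, -29) = -29
W (Black): min(-41, 41, -20, 47) = -41
G (White): max(-29, -41) = -29
X (Black): min(-2, 43) = -2
Y (Black): min(-47, 36, -22, 37) = -47
H (White): max(-2, -47) = -2
B (Black): min(-11, -43, -29, -2) = -43
root (White): max(-4, -43) = -4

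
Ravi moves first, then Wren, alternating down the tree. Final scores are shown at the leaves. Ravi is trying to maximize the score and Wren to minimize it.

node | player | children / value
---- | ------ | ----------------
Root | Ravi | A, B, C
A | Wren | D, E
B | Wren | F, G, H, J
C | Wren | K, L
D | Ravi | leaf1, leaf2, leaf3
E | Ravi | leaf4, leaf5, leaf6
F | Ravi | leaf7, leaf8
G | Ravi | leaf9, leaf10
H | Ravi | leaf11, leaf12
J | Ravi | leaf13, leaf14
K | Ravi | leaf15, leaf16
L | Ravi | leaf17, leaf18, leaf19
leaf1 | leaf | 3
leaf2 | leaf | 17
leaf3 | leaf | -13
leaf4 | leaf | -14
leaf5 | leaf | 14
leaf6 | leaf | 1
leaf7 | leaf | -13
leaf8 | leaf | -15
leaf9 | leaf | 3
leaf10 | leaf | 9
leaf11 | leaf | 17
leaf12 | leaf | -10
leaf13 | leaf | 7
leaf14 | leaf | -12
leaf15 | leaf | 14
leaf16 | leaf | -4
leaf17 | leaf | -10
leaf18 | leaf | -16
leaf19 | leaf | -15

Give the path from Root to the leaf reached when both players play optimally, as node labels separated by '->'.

D (Ravi): max(3, 17, -13) = 17
E (Ravi): max(-14, 14, 1) = 14
A (Wren): min(17, 14) = 14
F (Ravi): max(-13, -15) = -13
G (Ravi): max(3, 9) = 9
H (Ravi): max(17, -10) = 17
J (Ravi): max(7, -12) = 7
B (Wren): min(-13, 9, 17, 7) = -13
K (Ravi): max(14, -4) = 14
L (Ravi): max(-10, -16, -15) = -10
C (Wren): min(14, -10) = -10
Root (Ravi): max(14, -13, -10) = 14
At Root, Ravi picks A (highest: 14).
At A, Wren picks E (lowest: 14).
At E, Ravi picks leaf5 (highest: 14).
Terminal value 14.

Root -> A -> E -> leaf5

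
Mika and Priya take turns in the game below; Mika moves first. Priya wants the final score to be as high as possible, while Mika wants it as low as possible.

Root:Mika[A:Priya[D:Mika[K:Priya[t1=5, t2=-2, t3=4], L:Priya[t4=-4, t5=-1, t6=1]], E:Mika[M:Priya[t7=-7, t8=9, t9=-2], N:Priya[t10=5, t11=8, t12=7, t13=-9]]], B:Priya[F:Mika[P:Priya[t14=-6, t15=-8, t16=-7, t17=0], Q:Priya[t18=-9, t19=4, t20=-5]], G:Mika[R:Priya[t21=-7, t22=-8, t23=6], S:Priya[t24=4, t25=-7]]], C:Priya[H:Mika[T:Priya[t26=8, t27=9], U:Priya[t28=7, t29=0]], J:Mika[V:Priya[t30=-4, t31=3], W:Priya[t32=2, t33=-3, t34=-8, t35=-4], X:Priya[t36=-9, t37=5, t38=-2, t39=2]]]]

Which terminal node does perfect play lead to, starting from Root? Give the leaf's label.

K (Priya): max(5, -2, 4) = 5
L (Priya): max(-4, -1, 1) = 1
D (Mika): min(5, 1) = 1
M (Priya): max(-7, 9, -2) = 9
N (Priya): max(5, 8, 7, -9) = 8
E (Mika): min(9, 8) = 8
A (Priya): max(1, 8) = 8
P (Priya): max(-6, -8, -7, 0) = 0
Q (Priya): max(-9, 4, -5) = 4
F (Mika): min(0, 4) = 0
R (Priya): max(-7, -8, 6) = 6
S (Priya): max(4, -7) = 4
G (Mika): min(6, 4) = 4
B (Priya): max(0, 4) = 4
T (Priya): max(8, 9) = 9
U (Priya): max(7, 0) = 7
H (Mika): min(9, 7) = 7
V (Priya): max(-4, 3) = 3
W (Priya): max(2, -3, -8, -4) = 2
X (Priya): max(-9, 5, -2, 2) = 5
J (Mika): min(3, 2, 5) = 2
C (Priya): max(7, 2) = 7
Root (Mika): min(8, 4, 7) = 4
At Root, Mika picks B (lowest: 4).
At B, Priya picks G (highest: 4).
At G, Mika picks S (lowest: 4).
At S, Priya picks t24 (highest: 4).
Terminal value 4.

t24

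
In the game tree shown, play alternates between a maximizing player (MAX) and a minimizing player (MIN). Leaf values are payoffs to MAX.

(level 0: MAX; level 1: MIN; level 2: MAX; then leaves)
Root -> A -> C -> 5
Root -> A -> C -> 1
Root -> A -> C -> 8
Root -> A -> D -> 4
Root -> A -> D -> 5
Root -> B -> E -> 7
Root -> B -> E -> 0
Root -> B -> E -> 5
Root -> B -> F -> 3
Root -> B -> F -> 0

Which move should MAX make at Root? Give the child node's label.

A

C (MAX): max(5, 1, 8) = 8
D (MAX): max(4, 5) = 5
A (MIN): min(8, 5) = 5
E (MAX): max(7, 0, 5) = 7
F (MAX): max(3, 0) = 3
B (MIN): min(7, 3) = 3
Root (MAX): max(5, 3) = 5
MAX at Root wants the highest of {A=5, B=3}, so chooses A.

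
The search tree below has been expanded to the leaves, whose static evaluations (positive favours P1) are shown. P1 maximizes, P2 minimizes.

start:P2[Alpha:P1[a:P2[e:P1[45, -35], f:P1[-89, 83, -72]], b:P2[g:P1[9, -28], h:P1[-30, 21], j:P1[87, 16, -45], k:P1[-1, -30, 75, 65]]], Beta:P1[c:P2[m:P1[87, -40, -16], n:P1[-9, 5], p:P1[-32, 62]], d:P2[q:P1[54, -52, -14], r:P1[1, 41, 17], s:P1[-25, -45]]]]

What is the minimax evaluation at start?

5

e (P1): max(45, -35) = 45
f (P1): max(-89, 83, -72) = 83
a (P2): min(45, 83) = 45
g (P1): max(9, -28) = 9
h (P1): max(-30, 21) = 21
j (P1): max(87, 16, -45) = 87
k (P1): max(-1, -30, 75, 65) = 75
b (P2): min(9, 21, 87, 75) = 9
Alpha (P1): max(45, 9) = 45
m (P1): max(87, -40, -16) = 87
n (P1): max(-9, 5) = 5
p (P1): max(-32, 62) = 62
c (P2): min(87, 5, 62) = 5
q (P1): max(54, -52, -14) = 54
r (P1): max(1, 41, 17) = 41
s (P1): max(-25, -45) = -25
d (P2): min(54, 41, -25) = -25
Beta (P1): max(5, -25) = 5
start (P2): min(45, 5) = 5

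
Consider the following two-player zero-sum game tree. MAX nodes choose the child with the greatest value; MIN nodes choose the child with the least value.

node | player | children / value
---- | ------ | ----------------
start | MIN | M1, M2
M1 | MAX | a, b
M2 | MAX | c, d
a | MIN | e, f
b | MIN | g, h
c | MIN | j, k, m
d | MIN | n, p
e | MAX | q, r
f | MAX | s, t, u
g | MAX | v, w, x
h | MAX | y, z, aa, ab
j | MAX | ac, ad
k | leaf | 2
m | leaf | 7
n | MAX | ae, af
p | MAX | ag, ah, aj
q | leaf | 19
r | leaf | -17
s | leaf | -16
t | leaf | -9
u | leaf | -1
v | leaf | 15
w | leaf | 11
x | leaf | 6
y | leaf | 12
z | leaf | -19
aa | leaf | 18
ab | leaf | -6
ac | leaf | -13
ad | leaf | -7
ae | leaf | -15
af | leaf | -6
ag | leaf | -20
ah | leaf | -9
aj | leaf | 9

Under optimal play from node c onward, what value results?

j (MAX): max(-13, -7) = -7
c (MIN): min(-7, 2, 7) = -7

-7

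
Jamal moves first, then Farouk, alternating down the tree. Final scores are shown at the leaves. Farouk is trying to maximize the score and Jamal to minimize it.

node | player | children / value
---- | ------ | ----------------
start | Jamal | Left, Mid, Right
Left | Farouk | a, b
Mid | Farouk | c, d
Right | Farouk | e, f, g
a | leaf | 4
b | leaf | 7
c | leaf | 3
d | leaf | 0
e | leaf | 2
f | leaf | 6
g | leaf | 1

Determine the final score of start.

Left (Farouk): max(4, 7) = 7
Mid (Farouk): max(3, 0) = 3
Right (Farouk): max(2, 6, 1) = 6
start (Jamal): min(7, 3, 6) = 3

3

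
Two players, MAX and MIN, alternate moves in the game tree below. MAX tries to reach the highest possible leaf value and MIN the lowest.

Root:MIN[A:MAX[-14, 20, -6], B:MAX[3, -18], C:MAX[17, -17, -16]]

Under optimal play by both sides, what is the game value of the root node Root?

A (MAX): max(-14, 20, -6) = 20
B (MAX): max(3, -18) = 3
C (MAX): max(17, -17, -16) = 17
Root (MIN): min(20, 3, 17) = 3

3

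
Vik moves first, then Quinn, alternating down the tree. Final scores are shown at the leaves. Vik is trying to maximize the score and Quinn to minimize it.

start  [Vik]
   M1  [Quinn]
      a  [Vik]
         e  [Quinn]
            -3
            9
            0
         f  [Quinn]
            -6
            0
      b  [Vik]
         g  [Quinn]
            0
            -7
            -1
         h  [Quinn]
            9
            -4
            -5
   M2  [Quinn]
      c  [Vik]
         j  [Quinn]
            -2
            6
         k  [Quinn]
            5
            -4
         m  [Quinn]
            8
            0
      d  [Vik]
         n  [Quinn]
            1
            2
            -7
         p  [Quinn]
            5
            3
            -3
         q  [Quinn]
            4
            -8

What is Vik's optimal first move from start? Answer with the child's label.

M2

e (Quinn): min(-3, 9, 0) = -3
f (Quinn): min(-6, 0) = -6
a (Vik): max(-3, -6) = -3
g (Quinn): min(0, -7, -1) = -7
h (Quinn): min(9, -4, -5) = -5
b (Vik): max(-7, -5) = -5
M1 (Quinn): min(-3, -5) = -5
j (Quinn): min(-2, 6) = -2
k (Quinn): min(5, -4) = -4
m (Quinn): min(8, 0) = 0
c (Vik): max(-2, -4, 0) = 0
n (Quinn): min(1, 2, -7) = -7
p (Quinn): min(5, 3, -3) = -3
q (Quinn): min(4, -8) = -8
d (Vik): max(-7, -3, -8) = -3
M2 (Quinn): min(0, -3) = -3
start (Vik): max(-5, -3) = -3
Vik at start wants the highest of {M1=-5, M2=-3}, so chooses M2.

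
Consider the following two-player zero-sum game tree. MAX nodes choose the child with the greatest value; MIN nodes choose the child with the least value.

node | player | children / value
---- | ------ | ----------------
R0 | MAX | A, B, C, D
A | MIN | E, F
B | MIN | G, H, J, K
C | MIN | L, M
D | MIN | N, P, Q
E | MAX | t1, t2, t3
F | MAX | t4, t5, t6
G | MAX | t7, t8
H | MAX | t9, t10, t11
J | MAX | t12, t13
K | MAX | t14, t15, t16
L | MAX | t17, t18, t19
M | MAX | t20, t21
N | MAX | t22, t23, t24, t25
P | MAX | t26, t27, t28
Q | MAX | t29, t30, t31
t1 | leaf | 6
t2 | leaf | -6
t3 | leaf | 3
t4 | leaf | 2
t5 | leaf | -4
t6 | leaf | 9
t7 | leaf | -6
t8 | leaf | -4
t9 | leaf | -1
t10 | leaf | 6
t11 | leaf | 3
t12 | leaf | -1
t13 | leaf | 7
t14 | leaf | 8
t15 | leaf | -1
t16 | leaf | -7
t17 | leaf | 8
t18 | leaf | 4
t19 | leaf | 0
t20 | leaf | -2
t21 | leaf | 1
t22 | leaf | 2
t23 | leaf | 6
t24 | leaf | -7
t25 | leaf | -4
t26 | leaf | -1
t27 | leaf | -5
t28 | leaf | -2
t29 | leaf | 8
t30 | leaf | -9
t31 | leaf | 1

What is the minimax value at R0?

E (MAX): max(6, -6, 3) = 6
F (MAX): max(2, -4, 9) = 9
A (MIN): min(6, 9) = 6
G (MAX): max(-6, -4) = -4
H (MAX): max(-1, 6, 3) = 6
J (MAX): max(-1, 7) = 7
K (MAX): max(8, -1, -7) = 8
B (MIN): min(-4, 6, 7, 8) = -4
L (MAX): max(8, 4, 0) = 8
M (MAX): max(-2, 1) = 1
C (MIN): min(8, 1) = 1
N (MAX): max(2, 6, -7, -4) = 6
P (MAX): max(-1, -5, -2) = -1
Q (MAX): max(8, -9, 1) = 8
D (MIN): min(6, -1, 8) = -1
R0 (MAX): max(6, -4, 1, -1) = 6

6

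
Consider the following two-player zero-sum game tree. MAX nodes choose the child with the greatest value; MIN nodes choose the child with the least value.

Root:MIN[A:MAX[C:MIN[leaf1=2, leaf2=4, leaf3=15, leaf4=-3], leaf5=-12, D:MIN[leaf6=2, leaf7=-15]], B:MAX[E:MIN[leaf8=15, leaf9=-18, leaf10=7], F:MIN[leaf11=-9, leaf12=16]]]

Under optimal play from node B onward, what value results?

E (MIN): min(15, -18, 7) = -18
F (MIN): min(-9, 16) = -9
B (MAX): max(-18, -9) = -9

-9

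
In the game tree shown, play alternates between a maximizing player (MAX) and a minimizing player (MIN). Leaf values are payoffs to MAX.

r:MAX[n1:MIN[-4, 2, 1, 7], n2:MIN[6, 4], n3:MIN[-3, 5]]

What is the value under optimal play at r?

4

n1 (MIN): min(-4, 2, 1, 7) = -4
n2 (MIN): min(6, 4) = 4
n3 (MIN): min(-3, 5) = -3
r (MAX): max(-4, 4, -3) = 4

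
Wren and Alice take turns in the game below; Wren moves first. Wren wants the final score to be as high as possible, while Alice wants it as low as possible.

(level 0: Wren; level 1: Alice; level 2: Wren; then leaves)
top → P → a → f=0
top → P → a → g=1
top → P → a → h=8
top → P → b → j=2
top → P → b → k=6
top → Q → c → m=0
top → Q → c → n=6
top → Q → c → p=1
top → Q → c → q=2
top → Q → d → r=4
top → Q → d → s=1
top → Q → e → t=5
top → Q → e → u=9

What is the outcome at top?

a (Wren): max(0, 1, 8) = 8
b (Wren): max(2, 6) = 6
P (Alice): min(8, 6) = 6
c (Wren): max(0, 6, 1, 2) = 6
d (Wren): max(4, 1) = 4
e (Wren): max(5, 9) = 9
Q (Alice): min(6, 4, 9) = 4
top (Wren): max(6, 4) = 6

6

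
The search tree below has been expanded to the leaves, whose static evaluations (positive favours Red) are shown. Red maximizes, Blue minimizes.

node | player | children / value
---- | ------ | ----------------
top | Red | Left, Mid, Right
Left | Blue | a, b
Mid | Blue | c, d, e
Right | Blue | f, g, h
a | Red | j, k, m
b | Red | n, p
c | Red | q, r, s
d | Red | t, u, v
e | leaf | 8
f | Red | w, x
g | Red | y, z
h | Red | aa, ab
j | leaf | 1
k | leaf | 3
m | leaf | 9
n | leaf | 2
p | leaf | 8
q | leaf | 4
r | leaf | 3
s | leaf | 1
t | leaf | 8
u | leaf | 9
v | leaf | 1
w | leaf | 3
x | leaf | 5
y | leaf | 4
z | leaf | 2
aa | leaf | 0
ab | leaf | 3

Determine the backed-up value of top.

a (Red): max(1, 3, 9) = 9
b (Red): max(2, 8) = 8
Left (Blue): min(9, 8) = 8
c (Red): max(4, 3, 1) = 4
d (Red): max(8, 9, 1) = 9
Mid (Blue): min(4, 9, 8) = 4
f (Red): max(3, 5) = 5
g (Red): max(4, 2) = 4
h (Red): max(0, 3) = 3
Right (Blue): min(5, 4, 3) = 3
top (Red): max(8, 4, 3) = 8

8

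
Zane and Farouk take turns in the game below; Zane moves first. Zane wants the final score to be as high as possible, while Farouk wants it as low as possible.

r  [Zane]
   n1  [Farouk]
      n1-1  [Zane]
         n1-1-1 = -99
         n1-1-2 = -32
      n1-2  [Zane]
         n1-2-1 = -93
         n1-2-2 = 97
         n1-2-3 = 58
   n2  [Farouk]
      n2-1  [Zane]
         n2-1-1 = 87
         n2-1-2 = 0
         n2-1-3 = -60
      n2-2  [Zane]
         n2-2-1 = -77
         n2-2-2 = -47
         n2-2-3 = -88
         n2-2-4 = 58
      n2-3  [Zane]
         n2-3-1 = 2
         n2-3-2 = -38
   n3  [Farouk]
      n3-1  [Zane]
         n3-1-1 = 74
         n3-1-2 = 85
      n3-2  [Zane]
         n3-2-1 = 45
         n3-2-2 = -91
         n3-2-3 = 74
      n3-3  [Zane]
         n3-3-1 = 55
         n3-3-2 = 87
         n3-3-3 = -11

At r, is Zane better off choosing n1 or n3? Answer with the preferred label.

n1-1 (Zane): max(-99, -32) = -32
n1-2 (Zane): max(-93, 97, 58) = 97
n1 (Farouk): min(-32, 97) = -32
n3-1 (Zane): max(74, 85) = 85
n3-2 (Zane): max(45, -91, 74) = 74
n3-3 (Zane): max(55, 87, -11) = 87
n3 (Farouk): min(85, 74, 87) = 74
Zane prefers the higher value; n1=-32, n3=74. n3 is better since 74 > -32.

n3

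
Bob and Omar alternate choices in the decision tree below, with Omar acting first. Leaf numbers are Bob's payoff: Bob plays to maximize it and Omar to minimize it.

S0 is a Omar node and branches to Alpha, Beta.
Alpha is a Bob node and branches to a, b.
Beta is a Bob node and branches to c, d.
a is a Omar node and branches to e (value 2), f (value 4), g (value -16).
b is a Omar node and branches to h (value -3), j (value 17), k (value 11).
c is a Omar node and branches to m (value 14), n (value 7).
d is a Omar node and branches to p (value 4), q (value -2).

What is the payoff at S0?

a (Omar): min(2, 4, -16) = -16
b (Omar): min(-3, 17, 11) = -3
Alpha (Bob): max(-16, -3) = -3
c (Omar): min(14, 7) = 7
d (Omar): min(4, -2) = -2
Beta (Bob): max(7, -2) = 7
S0 (Omar): min(-3, 7) = -3

-3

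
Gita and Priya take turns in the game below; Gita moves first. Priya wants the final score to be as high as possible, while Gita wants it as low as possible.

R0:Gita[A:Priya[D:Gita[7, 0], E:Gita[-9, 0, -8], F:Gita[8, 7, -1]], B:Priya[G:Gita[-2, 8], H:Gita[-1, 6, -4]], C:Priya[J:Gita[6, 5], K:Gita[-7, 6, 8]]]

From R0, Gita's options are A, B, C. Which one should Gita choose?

B

D (Gita): min(7, 0) = 0
E (Gita): min(-9, 0, -8) = -9
F (Gita): min(8, 7, -1) = -1
A (Priya): max(0, -9, -1) = 0
G (Gita): min(-2, 8) = -2
H (Gita): min(-1, 6, -4) = -4
B (Priya): max(-2, -4) = -2
J (Gita): min(6, 5) = 5
K (Gita): min(-7, 6, 8) = -7
C (Priya): max(5, -7) = 5
R0 (Gita): min(0, -2, 5) = -2
Gita at R0 wants the lowest of {A=0, B=-2, C=5}, so chooses B.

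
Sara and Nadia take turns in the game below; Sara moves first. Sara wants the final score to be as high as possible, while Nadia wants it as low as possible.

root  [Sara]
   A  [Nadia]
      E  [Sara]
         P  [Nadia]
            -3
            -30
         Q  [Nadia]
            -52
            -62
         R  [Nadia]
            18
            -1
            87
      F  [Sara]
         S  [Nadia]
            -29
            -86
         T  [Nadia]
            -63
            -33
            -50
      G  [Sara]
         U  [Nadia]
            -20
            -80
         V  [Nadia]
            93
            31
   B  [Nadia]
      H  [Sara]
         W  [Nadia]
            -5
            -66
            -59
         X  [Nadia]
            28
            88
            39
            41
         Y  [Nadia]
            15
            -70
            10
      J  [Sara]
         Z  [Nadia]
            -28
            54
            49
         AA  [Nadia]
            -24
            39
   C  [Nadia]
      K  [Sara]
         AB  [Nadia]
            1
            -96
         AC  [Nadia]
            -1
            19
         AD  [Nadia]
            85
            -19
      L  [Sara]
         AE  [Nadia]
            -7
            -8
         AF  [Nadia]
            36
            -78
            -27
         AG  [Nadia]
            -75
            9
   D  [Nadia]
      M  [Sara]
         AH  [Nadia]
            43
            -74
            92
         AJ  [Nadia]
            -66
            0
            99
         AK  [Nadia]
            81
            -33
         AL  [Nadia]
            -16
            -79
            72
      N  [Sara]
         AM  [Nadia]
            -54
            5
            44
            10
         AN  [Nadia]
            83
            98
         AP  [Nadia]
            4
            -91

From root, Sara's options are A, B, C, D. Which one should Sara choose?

P (Nadia): min(-3, -30) = -30
Q (Nadia): min(-52, -62) = -62
R (Nadia): min(18, -1, 87) = -1
E (Sara): max(-30, -62, -1) = -1
S (Nadia): min(-29, -86) = -86
T (Nadia): min(-63, -33, -50) = -63
F (Sara): max(-86, -63) = -63
U (Nadia): min(-20, -80) = -80
V (Nadia): min(93, 31) = 31
G (Sara): max(-80, 31) = 31
A (Nadia): min(-1, -63, 31) = -63
W (Nadia): min(-5, -66, -59) = -66
X (Nadia): min(28, 88, 39, 41) = 28
Y (Nadia): min(15, -70, 10) = -70
H (Sara): max(-66, 28, -70) = 28
Z (Nadia): min(-28, 54, 49) = -28
AA (Nadia): min(-24, 39) = -24
J (Sara): max(-28, -24) = -24
B (Nadia): min(28, -24) = -24
AB (Nadia): min(1, -96) = -96
AC (Nadia): min(-1, 19) = -1
AD (Nadia): min(85, -19) = -19
K (Sara): max(-96, -1, -19) = -1
AE (Nadia): min(-7, -8) = -8
AF (Nadia): min(36, -78, -27) = -78
AG (Nadia): min(-75, 9) = -75
L (Sara): max(-8, -78, -75) = -8
C (Nadia): min(-1, -8) = -8
AH (Nadia): min(43, -74, 92) = -74
AJ (Nadia): min(-66, 0, 99) = -66
AK (Nadia): min(81, -33) = -33
AL (Nadia): min(-16, -79, 72) = -79
M (Sara): max(-74, -66, -33, -79) = -33
AM (Nadia): min(-54, 5, 44, 10) = -54
AN (Nadia): min(83, 98) = 83
AP (Nadia): min(4, -91) = -91
N (Sara): max(-54, 83, -91) = 83
D (Nadia): min(-33, 83) = -33
root (Sara): max(-63, -24, -8, -33) = -8
Sara at root wants the highest of {A=-63, B=-24, C=-8, D=-33}, so chooses C.

C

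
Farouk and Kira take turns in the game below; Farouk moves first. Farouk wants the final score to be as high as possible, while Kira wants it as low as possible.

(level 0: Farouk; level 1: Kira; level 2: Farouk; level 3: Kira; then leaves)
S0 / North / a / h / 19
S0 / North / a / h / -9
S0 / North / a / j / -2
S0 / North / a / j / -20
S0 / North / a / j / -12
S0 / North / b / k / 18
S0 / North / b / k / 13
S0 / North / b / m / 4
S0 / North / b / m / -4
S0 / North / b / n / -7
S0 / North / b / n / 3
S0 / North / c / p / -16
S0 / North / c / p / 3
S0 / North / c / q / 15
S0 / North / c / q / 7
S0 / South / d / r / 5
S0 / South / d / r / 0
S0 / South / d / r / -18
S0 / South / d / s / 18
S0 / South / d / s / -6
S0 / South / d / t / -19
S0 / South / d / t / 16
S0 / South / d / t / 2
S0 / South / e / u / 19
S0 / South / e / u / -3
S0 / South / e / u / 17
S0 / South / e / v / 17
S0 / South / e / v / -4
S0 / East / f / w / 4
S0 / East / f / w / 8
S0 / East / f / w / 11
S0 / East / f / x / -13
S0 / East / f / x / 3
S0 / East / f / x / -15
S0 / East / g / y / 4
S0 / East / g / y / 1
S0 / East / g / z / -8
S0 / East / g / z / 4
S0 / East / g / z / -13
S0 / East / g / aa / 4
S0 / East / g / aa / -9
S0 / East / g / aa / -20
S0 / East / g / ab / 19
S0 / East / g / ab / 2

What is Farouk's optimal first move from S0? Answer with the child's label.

East

h (Kira): min(19, -9) = -9
j (Kira): min(-2, -20, -12) = -20
a (Farouk): max(-9, -20) = -9
k (Kira): min(18, 13) = 13
m (Kira): min(4, -4) = -4
n (Kira): min(-7, 3) = -7
b (Farouk): max(13, -4, -7) = 13
p (Kira): min(-16, 3) = -16
q (Kira): min(15, 7) = 7
c (Farouk): max(-16, 7) = 7
North (Kira): min(-9, 13, 7) = -9
r (Kira): min(5, 0, -18) = -18
s (Kira): min(18, -6) = -6
t (Kira): min(-19, 16, 2) = -19
d (Farouk): max(-18, -6, -19) = -6
u (Kira): min(19, -3, 17) = -3
v (Kira): min(17, -4) = -4
e (Farouk): max(-3, -4) = -3
South (Kira): min(-6, -3) = -6
w (Kira): min(4, 8, 11) = 4
x (Kira): min(-13, 3, -15) = -15
f (Farouk): max(4, -15) = 4
y (Kira): min(4, 1) = 1
z (Kira): min(-8, 4, -13) = -13
aa (Kira): min(4, -9, -20) = -20
ab (Kira): min(19, 2) = 2
g (Farouk): max(1, -13, -20, 2) = 2
East (Kira): min(4, 2) = 2
S0 (Farouk): max(-9, -6, 2) = 2
Farouk at S0 wants the highest of {North=-9, South=-6, East=2}, so chooses East.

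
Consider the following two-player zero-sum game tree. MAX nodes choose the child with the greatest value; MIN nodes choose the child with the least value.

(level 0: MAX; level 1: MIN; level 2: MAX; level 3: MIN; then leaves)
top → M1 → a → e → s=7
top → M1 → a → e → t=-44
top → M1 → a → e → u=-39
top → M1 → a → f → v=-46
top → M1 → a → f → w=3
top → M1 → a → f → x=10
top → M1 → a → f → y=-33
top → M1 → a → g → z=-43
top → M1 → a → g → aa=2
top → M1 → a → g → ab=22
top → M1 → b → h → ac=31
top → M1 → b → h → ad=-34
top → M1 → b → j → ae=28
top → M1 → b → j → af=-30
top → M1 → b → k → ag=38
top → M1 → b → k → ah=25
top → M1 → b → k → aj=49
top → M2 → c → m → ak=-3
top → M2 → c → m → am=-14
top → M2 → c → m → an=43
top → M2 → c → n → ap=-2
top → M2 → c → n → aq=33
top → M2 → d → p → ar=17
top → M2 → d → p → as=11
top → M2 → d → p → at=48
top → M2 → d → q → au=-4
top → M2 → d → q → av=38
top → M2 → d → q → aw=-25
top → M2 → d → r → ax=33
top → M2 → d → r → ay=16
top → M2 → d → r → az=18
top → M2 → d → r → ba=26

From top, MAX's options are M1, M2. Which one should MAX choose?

M2

e (MIN): min(7, -44, -39) = -44
f (MIN): min(-46, 3, 10, -33) = -46
g (MIN): min(-43, 2, 22) = -43
a (MAX): max(-44, -46, -43) = -43
h (MIN): min(31, -34) = -34
j (MIN): min(28, -30) = -30
k (MIN): min(38, 25, 49) = 25
b (MAX): max(-34, -30, 25) = 25
M1 (MIN): min(-43, 25) = -43
m (MIN): min(-3, -14, 43) = -14
n (MIN): min(-2, 33) = -2
c (MAX): max(-14, -2) = -2
p (MIN): min(17, 11, 48) = 11
q (MIN): min(-4, 38, -25) = -25
r (MIN): min(33, 16, 18, 26) = 16
d (MAX): max(11, -25, 16) = 16
M2 (MIN): min(-2, 16) = -2
top (MAX): max(-43, -2) = -2
MAX at top wants the highest of {M1=-43, M2=-2}, so chooses M2.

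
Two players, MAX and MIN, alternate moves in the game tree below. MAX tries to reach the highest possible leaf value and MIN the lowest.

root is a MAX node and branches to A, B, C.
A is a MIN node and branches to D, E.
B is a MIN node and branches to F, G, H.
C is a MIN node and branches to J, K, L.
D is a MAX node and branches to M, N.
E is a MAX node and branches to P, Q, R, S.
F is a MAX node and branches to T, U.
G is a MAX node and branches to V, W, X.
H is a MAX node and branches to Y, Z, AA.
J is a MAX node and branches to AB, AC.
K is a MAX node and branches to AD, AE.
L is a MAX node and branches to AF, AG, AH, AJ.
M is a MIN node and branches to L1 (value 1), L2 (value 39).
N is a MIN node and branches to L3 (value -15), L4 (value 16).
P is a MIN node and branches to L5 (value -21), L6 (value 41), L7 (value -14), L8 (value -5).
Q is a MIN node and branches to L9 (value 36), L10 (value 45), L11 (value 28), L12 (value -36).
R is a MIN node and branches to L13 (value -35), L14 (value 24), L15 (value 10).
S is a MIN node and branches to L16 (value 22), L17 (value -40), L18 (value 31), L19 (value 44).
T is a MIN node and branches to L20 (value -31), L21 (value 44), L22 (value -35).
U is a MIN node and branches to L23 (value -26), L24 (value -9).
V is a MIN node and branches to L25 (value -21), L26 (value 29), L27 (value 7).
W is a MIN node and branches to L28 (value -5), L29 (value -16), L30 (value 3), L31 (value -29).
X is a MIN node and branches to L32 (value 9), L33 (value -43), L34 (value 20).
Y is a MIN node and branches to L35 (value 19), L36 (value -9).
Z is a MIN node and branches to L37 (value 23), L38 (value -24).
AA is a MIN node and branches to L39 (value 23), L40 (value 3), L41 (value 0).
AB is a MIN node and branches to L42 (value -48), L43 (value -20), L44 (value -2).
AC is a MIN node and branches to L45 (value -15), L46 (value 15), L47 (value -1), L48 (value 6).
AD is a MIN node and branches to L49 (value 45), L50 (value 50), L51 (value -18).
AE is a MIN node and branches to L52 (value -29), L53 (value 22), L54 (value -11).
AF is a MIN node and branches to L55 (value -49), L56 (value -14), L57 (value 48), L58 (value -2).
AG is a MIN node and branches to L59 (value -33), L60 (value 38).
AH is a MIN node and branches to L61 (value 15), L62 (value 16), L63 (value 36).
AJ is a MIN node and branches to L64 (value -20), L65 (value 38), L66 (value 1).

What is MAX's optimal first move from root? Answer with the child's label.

C

M (MIN): min(1, 39) = 1
N (MIN): min(-15, 16) = -15
D (MAX): max(1, -15) = 1
P (MIN): min(-21, 41, -14, -5) = -21
Q (MIN): min(36, 45, 28, -36) = -36
R (MIN): min(-35, 24, 10) = -35
S (MIN): min(22, -40, 31, 44) = -40
E (MAX): max(-21, -36, -35, -40) = -21
A (MIN): min(1, -21) = -21
T (MIN): min(-31, 44, -35) = -35
U (MIN): min(-26, -9) = -26
F (MAX): max(-35, -26) = -26
V (MIN): min(-21, 29, 7) = -21
W (MIN): min(-5, -16, 3, -29) = -29
X (MIN): min(9, -43, 20) = -43
G (MAX): max(-21, -29, -43) = -21
Y (MIN): min(19, -9) = -9
Z (MIN): min(23, -24) = -24
AA (MIN): min(23, 3, 0) = 0
H (MAX): max(-9, -24, 0) = 0
B (MIN): min(-26, -21, 0) = -26
AB (MIN): min(-48, -20, -2) = -48
AC (MIN): min(-15, 15, -1, 6) = -15
J (MAX): max(-48, -15) = -15
AD (MIN): min(45, 50, -18) = -18
AE (MIN): min(-29, 22, -11) = -29
K (MAX): max(-18, -29) = -18
AF (MIN): min(-49, -14, 48, -2) = -49
AG (MIN): min(-33, 38) = -33
AH (MIN): min(15, 16, 36) = 15
AJ (MIN): min(-20, 38, 1) = -20
L (MAX): max(-49, -33, 15, -20) = 15
C (MIN): min(-15, -18, 15) = -18
root (MAX): max(-21, -26, -18) = -18
MAX at root wants the highest of {A=-21, B=-26, C=-18}, so chooses C.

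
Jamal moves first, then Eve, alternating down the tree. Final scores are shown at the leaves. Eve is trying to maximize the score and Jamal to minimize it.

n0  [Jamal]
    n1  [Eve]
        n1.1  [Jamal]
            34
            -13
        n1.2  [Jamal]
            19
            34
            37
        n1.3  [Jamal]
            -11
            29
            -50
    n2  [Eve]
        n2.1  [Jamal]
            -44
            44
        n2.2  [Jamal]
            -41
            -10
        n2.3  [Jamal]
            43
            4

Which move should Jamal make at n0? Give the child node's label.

n2

n1.1 (Jamal): min(34, -13) = -13
n1.2 (Jamal): min(19, 34, 37) = 19
n1.3 (Jamal): min(-11, 29, -50) = -50
n1 (Eve): max(-13, 19, -50) = 19
n2.1 (Jamal): min(-44, 44) = -44
n2.2 (Jamal): min(-41, -10) = -41
n2.3 (Jamal): min(43, 4) = 4
n2 (Eve): max(-44, -41, 4) = 4
n0 (Jamal): min(19, 4) = 4
Jamal at n0 wants the lowest of {n1=19, n2=4}, so chooses n2.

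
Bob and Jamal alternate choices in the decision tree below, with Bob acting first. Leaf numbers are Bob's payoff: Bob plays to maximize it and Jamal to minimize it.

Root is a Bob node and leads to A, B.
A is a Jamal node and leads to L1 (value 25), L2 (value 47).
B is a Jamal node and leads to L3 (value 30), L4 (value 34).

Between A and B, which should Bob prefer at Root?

A (Jamal): min(25, 47) = 25
B (Jamal): min(30, 34) = 30
Bob prefers the higher value; A=25, B=30. B is better since 30 > 25.

B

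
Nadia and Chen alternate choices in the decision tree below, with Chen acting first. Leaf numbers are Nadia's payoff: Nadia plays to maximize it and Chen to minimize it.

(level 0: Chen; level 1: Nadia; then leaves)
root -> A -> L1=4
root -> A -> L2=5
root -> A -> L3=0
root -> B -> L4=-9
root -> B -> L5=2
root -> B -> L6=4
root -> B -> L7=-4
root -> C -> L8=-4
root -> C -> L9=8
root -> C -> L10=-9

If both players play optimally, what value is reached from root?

4

A (Nadia): max(4, 5, 0) = 5
B (Nadia): max(-9, 2, 4, -4) = 4
C (Nadia): max(-4, 8, -9) = 8
root (Chen): min(5, 4, 8) = 4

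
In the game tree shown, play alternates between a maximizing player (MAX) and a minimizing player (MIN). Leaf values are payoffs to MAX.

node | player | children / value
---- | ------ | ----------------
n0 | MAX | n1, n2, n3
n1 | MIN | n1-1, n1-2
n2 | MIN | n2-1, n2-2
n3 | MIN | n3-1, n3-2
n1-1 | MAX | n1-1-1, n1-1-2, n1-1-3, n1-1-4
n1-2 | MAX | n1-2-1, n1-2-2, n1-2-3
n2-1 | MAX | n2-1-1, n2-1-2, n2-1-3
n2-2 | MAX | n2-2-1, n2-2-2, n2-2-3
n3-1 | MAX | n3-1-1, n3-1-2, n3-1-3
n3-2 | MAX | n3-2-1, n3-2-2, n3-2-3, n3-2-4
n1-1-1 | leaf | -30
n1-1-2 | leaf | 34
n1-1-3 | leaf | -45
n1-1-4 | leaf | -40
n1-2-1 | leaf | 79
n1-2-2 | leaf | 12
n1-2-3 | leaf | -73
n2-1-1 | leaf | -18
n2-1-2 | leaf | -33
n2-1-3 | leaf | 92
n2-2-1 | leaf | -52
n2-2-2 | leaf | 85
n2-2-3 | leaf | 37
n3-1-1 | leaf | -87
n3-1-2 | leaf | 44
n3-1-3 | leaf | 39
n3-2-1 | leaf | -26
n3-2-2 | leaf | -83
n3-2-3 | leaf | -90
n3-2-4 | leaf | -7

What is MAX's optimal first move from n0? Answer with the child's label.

n2

n1-1 (MAX): max(-30, 34, -45, -40) = 34
n1-2 (MAX): max(79, 12, -73) = 79
n1 (MIN): min(34, 79) = 34
n2-1 (MAX): max(-18, -33, 92) = 92
n2-2 (MAX): max(-52, 85, 37) = 85
n2 (MIN): min(92, 85) = 85
n3-1 (MAX): max(-87, 44, 39) = 44
n3-2 (MAX): max(-26, -83, -90, -7) = -7
n3 (MIN): min(44, -7) = -7
n0 (MAX): max(34, 85, -7) = 85
MAX at n0 wants the highest of {n1=34, n2=85, n3=-7}, so chooses n2.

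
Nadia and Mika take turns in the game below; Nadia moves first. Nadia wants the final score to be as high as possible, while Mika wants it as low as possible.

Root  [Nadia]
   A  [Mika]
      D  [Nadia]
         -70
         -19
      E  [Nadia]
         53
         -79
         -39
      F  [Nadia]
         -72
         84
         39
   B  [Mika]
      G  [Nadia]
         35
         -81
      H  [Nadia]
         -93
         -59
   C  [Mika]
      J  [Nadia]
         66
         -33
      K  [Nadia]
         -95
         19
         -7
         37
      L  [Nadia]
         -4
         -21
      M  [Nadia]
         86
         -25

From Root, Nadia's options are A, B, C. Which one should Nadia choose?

D (Nadia): max(-70, -19) = -19
E (Nadia): max(53, -79, -39) = 53
F (Nadia): max(-72, 84, 39) = 84
A (Mika): min(-19, 53, 84) = -19
G (Nadia): max(35, -81) = 35
H (Nadia): max(-93, -59) = -59
B (Mika): min(35, -59) = -59
J (Nadia): max(66, -33) = 66
K (Nadia): max(-95, 19, -7, 37) = 37
L (Nadia): max(-4, -21) = -4
M (Nadia): max(86, -25) = 86
C (Mika): min(66, 37, -4, 86) = -4
Root (Nadia): max(-19, -59, -4) = -4
Nadia at Root wants the highest of {A=-19, B=-59, C=-4}, so chooses C.

C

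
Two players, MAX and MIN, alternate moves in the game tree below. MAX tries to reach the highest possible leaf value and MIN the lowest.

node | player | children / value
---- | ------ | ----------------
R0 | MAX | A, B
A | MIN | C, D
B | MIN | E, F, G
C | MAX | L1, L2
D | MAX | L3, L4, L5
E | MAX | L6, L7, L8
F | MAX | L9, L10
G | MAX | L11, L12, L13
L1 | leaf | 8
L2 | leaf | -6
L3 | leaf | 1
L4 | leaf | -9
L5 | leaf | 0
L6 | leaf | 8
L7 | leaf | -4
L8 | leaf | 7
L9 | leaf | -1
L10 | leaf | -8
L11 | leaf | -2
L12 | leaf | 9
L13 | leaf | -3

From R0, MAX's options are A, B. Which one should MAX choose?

C (MAX): max(8, -6) = 8
D (MAX): max(1, -9, 0) = 1
A (MIN): min(8, 1) = 1
E (MAX): max(8, -4, 7) = 8
F (MAX): max(-1, -8) = -1
G (MAX): max(-2, 9, -3) = 9
B (MIN): min(8, -1, 9) = -1
R0 (MAX): max(1, -1) = 1
MAX at R0 wants the highest of {A=1, B=-1}, so chooses A.

A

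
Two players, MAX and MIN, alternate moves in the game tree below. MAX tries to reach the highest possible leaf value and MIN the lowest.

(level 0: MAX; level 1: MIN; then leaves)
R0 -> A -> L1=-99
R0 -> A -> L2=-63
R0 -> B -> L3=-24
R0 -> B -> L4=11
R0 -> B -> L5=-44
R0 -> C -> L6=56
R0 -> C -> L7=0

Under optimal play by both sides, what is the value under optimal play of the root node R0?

0

A (MIN): min(-99, -63) = -99
B (MIN): min(-24, 11, -44) = -44
C (MIN): min(56, 0) = 0
R0 (MAX): max(-99, -44, 0) = 0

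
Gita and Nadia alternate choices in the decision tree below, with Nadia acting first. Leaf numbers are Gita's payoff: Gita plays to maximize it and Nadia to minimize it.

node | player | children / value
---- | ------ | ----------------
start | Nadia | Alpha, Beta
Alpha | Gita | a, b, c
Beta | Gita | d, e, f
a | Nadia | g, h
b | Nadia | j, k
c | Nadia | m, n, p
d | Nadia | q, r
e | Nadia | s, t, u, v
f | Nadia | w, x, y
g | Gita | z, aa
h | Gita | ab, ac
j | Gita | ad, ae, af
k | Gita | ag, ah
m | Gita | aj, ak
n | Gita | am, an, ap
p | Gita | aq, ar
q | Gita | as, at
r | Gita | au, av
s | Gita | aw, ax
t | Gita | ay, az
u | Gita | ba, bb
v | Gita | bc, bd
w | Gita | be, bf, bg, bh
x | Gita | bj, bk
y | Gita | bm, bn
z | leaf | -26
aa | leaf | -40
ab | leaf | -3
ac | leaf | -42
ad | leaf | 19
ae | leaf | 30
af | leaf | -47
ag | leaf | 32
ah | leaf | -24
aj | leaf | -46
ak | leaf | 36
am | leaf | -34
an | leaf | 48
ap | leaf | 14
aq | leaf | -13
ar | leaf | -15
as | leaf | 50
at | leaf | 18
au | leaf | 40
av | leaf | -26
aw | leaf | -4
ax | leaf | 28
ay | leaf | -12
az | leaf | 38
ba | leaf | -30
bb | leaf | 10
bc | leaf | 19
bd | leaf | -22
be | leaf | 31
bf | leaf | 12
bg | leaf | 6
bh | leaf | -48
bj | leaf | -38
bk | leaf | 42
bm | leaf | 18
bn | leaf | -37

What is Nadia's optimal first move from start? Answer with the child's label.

g (Gita): max(-26, -40) = -26
h (Gita): max(-3, -42) = -3
a (Nadia): min(-26, -3) = -26
j (Gita): max(19, 30, -47) = 30
k (Gita): max(32, -24) = 32
b (Nadia): min(30, 32) = 30
m (Gita): max(-46, 36) = 36
n (Gita): max(-34, 48, 14) = 48
p (Gita): max(-13, -15) = -13
c (Nadia): min(36, 48, -13) = -13
Alpha (Gita): max(-26, 30, -13) = 30
q (Gita): max(50, 18) = 50
r (Gita): max(40, -26) = 40
d (Nadia): min(50, 40) = 40
s (Gita): max(-4, 28) = 28
t (Gita): max(-12, 38) = 38
u (Gita): max(-30, 10) = 10
v (Gita): max(19, -22) = 19
e (Nadia): min(28, 38, 10, 19) = 10
w (Gita): max(31, 12, 6, -48) = 31
x (Gita): max(-38, 42) = 42
y (Gita): max(18, -37) = 18
f (Nadia): min(31, 42, 18) = 18
Beta (Gita): max(40, 10, 18) = 40
start (Nadia): min(30, 40) = 30
Nadia at start wants the lowest of {Alpha=30, Beta=40}, so chooses Alpha.

Alpha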